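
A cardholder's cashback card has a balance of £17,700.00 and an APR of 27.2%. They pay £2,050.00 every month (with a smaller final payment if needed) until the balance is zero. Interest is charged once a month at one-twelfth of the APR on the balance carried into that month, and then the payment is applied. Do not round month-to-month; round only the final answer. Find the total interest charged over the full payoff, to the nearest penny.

Monthly rate r = 27.2%/12 = 2.26667% = 0.0226667.
Payoff takes n = ⌈−ln(1 − rB₀/P)/ln(1+r)⌉ = ⌈9.717⌉ = 10 payments; the last is £1,474.43.
Total paid = 9·£2,050.00 + £1,474.43 = £19,924.43.
Total interest = total paid − principal = £19,924.43 − £17,700.00 = £2,224.43.

£2,224.43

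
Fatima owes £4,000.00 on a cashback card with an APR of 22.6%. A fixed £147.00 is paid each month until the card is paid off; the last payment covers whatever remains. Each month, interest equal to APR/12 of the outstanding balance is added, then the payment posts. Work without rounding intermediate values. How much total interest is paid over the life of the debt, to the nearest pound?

£1,660

Monthly rate r = 22.6%/12 = 1.88333% = 0.0188333.
Payoff takes n = ⌈−ln(1 − rB₀/P)/ln(1+r)⌉ = ⌈38.504⌉ = 39 payments; the last is £74.37.
Total paid = 38·£147.00 + £74.37 = £5,660.37.
Total interest = total paid − principal = £5,660.37 − £4,000.00 = £1,660.37.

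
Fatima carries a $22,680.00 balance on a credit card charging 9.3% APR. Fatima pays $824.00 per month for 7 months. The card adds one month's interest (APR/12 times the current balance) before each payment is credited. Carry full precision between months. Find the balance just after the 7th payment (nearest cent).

$18,035.52

Monthly rate r = 9.3%/12 = 0.775% = 0.00775.
Each month: B ← B·(1+r) − $824.00.
Month 1: interest $175.77; balance after payment $22,031.77.
Month 2: interest $170.75; balance after payment $21,378.52.
Month 3: interest $165.68; balance after payment $20,720.20.
Month 4: interest $160.58; balance after payment $20,056.78.
Month 5: interest $155.44; balance after payment $19,388.22.
Month 6: interest $150.26; balance after payment $18,714.48.
Month 7: interest $145.04; balance after payment $18,035.52.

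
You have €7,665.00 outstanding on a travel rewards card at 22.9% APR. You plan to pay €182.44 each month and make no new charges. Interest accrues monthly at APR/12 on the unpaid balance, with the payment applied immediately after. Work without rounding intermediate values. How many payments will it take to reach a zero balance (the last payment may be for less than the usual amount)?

86 payments

Monthly rate r = 22.9%/12 = 1.90833% = 0.0190833.
Recurrence: B ← B·(1+r) − €182.44.
Month 1: interest €146.27; balance after payment €7,628.83.
Month 2: interest €145.58; balance after payment €7,591.98.
Closed form: n = −ln(1 − rB₀/P)/ln(1+r) = −ln(0.19824)/ln(1.01908) ≈ 85.608, so the balance reaches zero during payment 86.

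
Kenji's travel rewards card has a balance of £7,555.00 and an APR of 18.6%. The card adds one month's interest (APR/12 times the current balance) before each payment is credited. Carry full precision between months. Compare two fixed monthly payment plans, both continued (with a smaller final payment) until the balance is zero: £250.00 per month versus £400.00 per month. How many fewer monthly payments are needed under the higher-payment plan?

Monthly rate r = 18.6%/12 = 1.55% = 0.0155.
At £250.00/mo: n = ⌈−ln(1 − rB₀/P)/ln(1+r)⌉ = 42 payments (last £20.58); total interest = total paid − £7,555.00 = £2,715.58.
At £400.00/mo: 23 payments (last £208.70); total interest £1,453.70.
Payments saved = 42 − 23 = 19.

19 fewer payments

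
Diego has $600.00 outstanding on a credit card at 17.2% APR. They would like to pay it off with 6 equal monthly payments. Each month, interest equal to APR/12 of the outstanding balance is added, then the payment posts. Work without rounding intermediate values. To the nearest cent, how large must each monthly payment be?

Monthly rate r = 17.2%/12 = 1.43333% = 0.0143333.
Level-payment amortization: P = B₀·r / (1 − (1+r)^(−n)) = 600.00·0.0143333 / (1 − 1.01433^(−6)).
Denominator 1 − (1+r)^(−6) = 0.0818454005.
P = 8.6 / 0.0818454005 ≈ 105.08.

$105.08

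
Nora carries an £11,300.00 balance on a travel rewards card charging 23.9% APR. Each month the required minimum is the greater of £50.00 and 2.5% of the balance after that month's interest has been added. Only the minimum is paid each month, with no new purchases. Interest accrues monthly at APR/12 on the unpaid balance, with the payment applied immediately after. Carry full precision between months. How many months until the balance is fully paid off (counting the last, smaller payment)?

Monthly rate r = 23.9%/12 = 1.99167% = 0.0199167.
While 2.5% of the post-interest balance exceeds £50.00, each month B ← (B·(1+r))·(1 − 0.025), i.e. B shrinks by the factor (1+r)·0.975 = 0.99442.
This holds for months 1–313. Entering month 314 the balance is £1,960.07; 2.5% of the post-interest balance is now below £50.00, so the flat £50.00 minimum applies from here.
From month 314 a fixed £50.00 at rate r clears £1,960.07 in 77 more payments. Total: 313 + 77 = 390 months.

390 months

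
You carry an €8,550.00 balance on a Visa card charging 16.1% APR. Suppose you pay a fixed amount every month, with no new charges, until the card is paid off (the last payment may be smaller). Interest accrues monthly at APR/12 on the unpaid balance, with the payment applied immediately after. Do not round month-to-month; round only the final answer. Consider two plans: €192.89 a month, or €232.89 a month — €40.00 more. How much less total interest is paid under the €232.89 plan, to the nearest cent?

Monthly rate r = 16.1%/12 = 1.34167% = 0.0134167.
At €192.89/mo: n = ⌈−ln(1 − rB₀/P)/ln(1+r)⌉ = 68 payments (last €147.83); total interest = total paid − €8,550.00 = €4,521.46.
At €232.89/mo: 51 payments (last €209.93); total interest €3,304.43.
Interest saved = €4,521.46 − €3,304.43 = €1,217.03.

€1,217.03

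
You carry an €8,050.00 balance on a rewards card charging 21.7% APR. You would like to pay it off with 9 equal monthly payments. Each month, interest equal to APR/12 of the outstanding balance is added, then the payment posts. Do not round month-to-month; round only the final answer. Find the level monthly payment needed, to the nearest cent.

Monthly rate r = 21.7%/12 = 1.80833% = 0.0180833.
Level-payment amortization: P = B₀·r / (1 − (1+r)^(−n)) = 8050.00·0.0180833 / (1 − 1.01808^(−9)).
Denominator 1 − (1+r)^(−9) = 0.14895985.
P = 145.571 / 0.14895985 ≈ 977.25.

€977.25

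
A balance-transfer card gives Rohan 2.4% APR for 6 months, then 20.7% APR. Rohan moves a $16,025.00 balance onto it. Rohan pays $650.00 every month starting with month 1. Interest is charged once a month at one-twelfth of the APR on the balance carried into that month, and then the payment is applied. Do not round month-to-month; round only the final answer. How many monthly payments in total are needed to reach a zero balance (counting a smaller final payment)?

30 months

Promo months 1–6 at r₀ = 2.4%/12 = 0.002; months 7+ at r₁ = 20.7%/12 = 0.01725.
After month 6: iterate B ← B·(1+r₀) − $650.00 for 6 months → $12,298.71.
Then at r₁ with $650.00/mo: n₂ = −ln(1 − r₁·B/P)/ln(1+r₁) ≈ 23.10 → 24 more payments.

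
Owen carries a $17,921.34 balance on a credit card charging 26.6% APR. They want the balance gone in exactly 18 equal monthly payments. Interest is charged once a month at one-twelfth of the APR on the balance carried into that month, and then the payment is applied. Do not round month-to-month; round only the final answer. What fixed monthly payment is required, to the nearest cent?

$1,218.28

Monthly rate r = 26.6%/12 = 2.21667% = 0.0221667.
Level-payment amortization: P = B₀·r / (1 − (1+r)^(−n)) = 17921.34·0.0221667 / (1 − 1.02217^(−18)).
Denominator 1 − (1+r)^(−18) = 0.326078763.
P = 397.256 / 0.326078763 ≈ 1218.28.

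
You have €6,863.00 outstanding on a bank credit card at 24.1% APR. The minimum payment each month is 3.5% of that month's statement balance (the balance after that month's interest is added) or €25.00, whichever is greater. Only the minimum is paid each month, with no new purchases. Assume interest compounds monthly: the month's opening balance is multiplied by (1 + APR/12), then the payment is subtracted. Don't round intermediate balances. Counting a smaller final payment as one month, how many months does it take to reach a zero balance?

187 months

Monthly rate r = 24.1%/12 = 2.00833% = 0.0200833.
While 3.5% of the post-interest balance exceeds €25.00, each month B ← (B·(1+r))·(1 − 0.035), i.e. B shrinks by the factor (1+r)·0.965 = 0.98438.
This holds for months 1–145. Entering month 146 the balance is €700.07; 3.5% of the post-interest balance is now below €25.00, so the flat €25.00 minimum applies from here.
From month 146 a fixed €25.00 at rate r clears €700.07 in 42 more payments. Total: 145 + 42 = 187 months.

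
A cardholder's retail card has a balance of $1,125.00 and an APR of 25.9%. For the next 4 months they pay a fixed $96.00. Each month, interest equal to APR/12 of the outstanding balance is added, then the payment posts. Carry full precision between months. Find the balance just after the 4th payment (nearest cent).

Monthly rate r = 25.9%/12 = 2.15833% = 0.0215833.
Each month: B ← B·(1+r) − $96.00.
Month 1: interest $24.28; balance after payment $1,053.28.
Month 2: interest $22.73; balance after payment $980.01.
Month 3: interest $21.15; balance after payment $905.17.
Month 4: interest $19.54; balance after payment $828.70.

$828.70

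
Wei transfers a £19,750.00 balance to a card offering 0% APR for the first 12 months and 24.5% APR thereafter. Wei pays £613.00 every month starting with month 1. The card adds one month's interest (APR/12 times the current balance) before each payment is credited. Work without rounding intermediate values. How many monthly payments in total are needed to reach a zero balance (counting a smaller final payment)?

Promo months 1–12 at r₀ = 0%/12 = 0; months 13+ at r₁ = 24.5%/12 = 0.0204167.
After month 12 (no interest yet): B = £19,750.00 − 12·£613.00 = £12,394.00.
Then at r₁ with £613.00/mo: n₂ = −ln(1 − r₁·B/P)/ln(1+r₁) ≈ 26.34 → 27 more payments.

39 payments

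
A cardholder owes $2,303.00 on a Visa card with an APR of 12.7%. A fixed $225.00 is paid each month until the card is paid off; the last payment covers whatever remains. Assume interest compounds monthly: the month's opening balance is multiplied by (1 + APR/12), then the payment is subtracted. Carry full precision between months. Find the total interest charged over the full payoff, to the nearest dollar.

Monthly rate r = 12.7%/12 = 1.05833% = 0.0105833.
Payoff takes n = ⌈−ln(1 − rB₀/P)/ln(1+r)⌉ = ⌈10.891⌉ = 11 payments; the last is $200.54.
Total paid = 10·$225.00 + $200.54 = $2,450.54.
Total interest = total paid − principal = $2,450.54 − $2,303.00 = $147.54.

$148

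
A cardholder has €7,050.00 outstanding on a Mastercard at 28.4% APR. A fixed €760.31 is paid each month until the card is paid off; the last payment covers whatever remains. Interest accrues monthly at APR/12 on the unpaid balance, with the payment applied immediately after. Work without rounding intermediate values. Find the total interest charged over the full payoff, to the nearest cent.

Monthly rate r = 28.4%/12 = 2.36667% = 0.0236667.
Payoff takes n = ⌈−ln(1 − rB₀/P)/ln(1+r)⌉ = ⌈10.592⌉ = 11 payments; the last is €452.23.
Total paid = 10·€760.31 + €452.23 = €8,055.33.
Total interest = total paid − principal = €8,055.33 − €7,050.00 = €1,005.33.

€1,005.33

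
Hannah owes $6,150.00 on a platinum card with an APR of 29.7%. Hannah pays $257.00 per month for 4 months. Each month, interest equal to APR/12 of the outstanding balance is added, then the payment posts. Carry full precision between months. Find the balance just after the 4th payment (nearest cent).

$5,715.03

Monthly rate r = 29.7%/12 = 2.475% = 0.02475.
Each month: B ← B·(1+r) − $257.00.
Month 1: interest $152.21; balance after payment $6,045.21.
Month 2: interest $149.62; balance after payment $5,937.83.
Month 3: interest $146.96; balance after payment $5,827.79.
Month 4: interest $144.24; balance after payment $5,715.03.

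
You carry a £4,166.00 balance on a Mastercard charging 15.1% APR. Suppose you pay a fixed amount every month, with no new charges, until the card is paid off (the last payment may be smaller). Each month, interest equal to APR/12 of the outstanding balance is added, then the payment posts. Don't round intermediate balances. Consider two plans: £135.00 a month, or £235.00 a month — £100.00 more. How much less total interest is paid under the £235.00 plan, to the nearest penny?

Monthly rate r = 15.1%/12 = 1.25833% = 0.0125833.
At £135.00/mo: n = ⌈−ln(1 − rB₀/P)/ln(1+r)⌉ = 40 payments (last £41.69); total interest = total paid − £4,166.00 = £1,140.69.
At £235.00/mo: 21 payments (last £43.68); total interest £577.68.
Interest saved = £1,140.69 − £577.68 = £563.01.

£563.01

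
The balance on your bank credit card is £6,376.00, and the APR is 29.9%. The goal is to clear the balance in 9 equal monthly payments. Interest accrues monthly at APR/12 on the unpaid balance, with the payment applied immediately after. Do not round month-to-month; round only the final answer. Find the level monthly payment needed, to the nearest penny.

Monthly rate r = 29.9%/12 = 2.49167% = 0.0249167.
Level-payment amortization: P = B₀·r / (1 − (1+r)^(−n)) = 6376.00·0.0249167 / (1 − 1.02492^(−9)).
Denominator 1 − (1+r)^(−9) = 0.198685501.
P = 158.869 / 0.198685501 ≈ 799.60.

£799.60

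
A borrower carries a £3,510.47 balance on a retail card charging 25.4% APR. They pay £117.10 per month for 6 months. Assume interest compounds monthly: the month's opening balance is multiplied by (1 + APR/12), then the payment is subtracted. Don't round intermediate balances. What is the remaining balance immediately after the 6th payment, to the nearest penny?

£3,239.72

Monthly rate r = 25.4%/12 = 2.11667% = 0.0211667.
Each month: B ← B·(1+r) − £117.10.
Month 1: interest £74.30; balance after payment £3,467.67.
Month 2: interest £73.40; balance after payment £3,423.97.
Month 3: interest £72.47; balance after payment £3,379.35.
Month 4: interest £71.53; balance after payment £3,333.78.
Month 5: interest £70.56; balance after payment £3,287.24.
Month 6: interest £69.58; balance after payment £3,239.72.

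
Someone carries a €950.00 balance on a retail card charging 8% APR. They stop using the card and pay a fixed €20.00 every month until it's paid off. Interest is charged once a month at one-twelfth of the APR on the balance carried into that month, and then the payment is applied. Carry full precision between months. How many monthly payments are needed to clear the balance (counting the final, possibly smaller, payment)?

58 months

Monthly rate r = 8%/12 = 0.666667% = 0.00666667.
Recurrence: B ← B·(1+r) − €20.00.
Month 1: interest €6.33; balance after payment €936.33.
Month 2: interest €6.24; balance after payment €922.58.
Closed form: n = −ln(1 − rB₀/P)/ln(1+r) = −ln(0.68333)/ln(1.00667) ≈ 57.306, so the balance reaches zero during payment 58.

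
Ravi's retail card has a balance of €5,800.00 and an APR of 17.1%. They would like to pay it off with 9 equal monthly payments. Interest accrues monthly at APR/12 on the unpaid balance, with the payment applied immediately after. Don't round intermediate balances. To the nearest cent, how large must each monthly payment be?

Monthly rate r = 17.1%/12 = 1.425% = 0.01425.
Level-payment amortization: P = B₀·r / (1 − (1+r)^(−n)) = 5800.00·0.01425 / (1 − 1.01425^(−9)).
Denominator 1 − (1+r)^(−9) = 0.119569959.
P = 82.65 / 0.119569959 ≈ 691.23.

€691.23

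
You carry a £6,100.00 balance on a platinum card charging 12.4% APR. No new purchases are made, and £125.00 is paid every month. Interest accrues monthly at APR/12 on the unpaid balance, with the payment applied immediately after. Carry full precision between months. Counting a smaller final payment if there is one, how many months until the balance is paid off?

69 payments

Monthly rate r = 12.4%/12 = 1.03333% = 0.0103333.
Recurrence: B ← B·(1+r) − £125.00.
Month 1: interest £63.03; balance after payment £6,038.03.
Month 2: interest £62.39; balance after payment £5,975.43.
Closed form: n = −ln(1 − rB₀/P)/ln(1+r) = −ln(0.49573)/ln(1.01033) ≈ 68.258, so the balance reaches zero during payment 69.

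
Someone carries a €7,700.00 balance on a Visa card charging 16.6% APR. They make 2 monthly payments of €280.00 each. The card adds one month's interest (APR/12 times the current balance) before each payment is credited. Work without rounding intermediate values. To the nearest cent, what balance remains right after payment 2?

€7,350.63

Monthly rate r = 16.6%/12 = 1.38333% = 0.0138333.
Each month: B ← B·(1+r) − €280.00.
Month 1: interest €106.52; balance after payment €7,526.52.
Month 2: interest €104.12; balance after payment €7,350.63.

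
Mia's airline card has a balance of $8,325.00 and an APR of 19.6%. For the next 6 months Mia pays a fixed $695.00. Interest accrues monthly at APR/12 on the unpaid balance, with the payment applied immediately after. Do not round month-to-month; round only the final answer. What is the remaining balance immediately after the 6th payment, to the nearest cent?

$4,830.87

Monthly rate r = 19.6%/12 = 1.63333% = 0.0163333.
Each month: B ← B·(1+r) − $695.00.
Month 1: interest $135.98; balance after payment $7,765.98.
Month 2: interest $126.84; balance after payment $7,197.82.
Month 3: interest $117.56; balance after payment $6,620.38.
Month 4: interest $108.13; balance after payment $6,033.52.
Month 5: interest $98.55; balance after payment $5,437.06.
Month 6: interest $88.81; balance after payment $4,830.87.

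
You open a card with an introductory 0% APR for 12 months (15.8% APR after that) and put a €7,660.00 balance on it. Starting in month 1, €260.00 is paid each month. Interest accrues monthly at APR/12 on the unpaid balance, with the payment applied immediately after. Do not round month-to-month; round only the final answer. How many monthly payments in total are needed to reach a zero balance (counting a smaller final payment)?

Promo months 1–12 at r₀ = 0%/12 = 0; months 13+ at r₁ = 15.8%/12 = 0.0131667.
After month 12 (no interest yet): B = €7,660.00 − 12·€260.00 = €4,540.00.
Then at r₁ with €260.00/mo: n₂ = −ln(1 − r₁·B/P)/ln(1+r₁) ≈ 19.97 → 20 more payments.

32 months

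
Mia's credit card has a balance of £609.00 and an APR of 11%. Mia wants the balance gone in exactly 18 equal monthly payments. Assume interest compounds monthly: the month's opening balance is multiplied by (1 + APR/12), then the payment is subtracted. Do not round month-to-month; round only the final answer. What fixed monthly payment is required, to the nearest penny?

£36.86

Monthly rate r = 11%/12 = 0.916667% = 0.00916667.
Level-payment amortization: P = B₀·r / (1 − (1+r)^(−n)) = 609.00·0.00916667 / (1 − 1.00917^(−18)).
Denominator 1 − (1+r)^(−18) = 0.151468729.
P = 5.5825 / 0.151468729 ≈ 36.86.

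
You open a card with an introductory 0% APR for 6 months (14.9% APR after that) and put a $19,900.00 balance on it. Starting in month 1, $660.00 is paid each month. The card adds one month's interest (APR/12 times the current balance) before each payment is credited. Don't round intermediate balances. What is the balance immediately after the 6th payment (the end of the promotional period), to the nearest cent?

$15,940.00

Promo months 1–6 at r₀ = 0%/12 = 0; months 7+ at r₁ = 14.9%/12 = 0.0124167.
After month 6 (no interest yet): B = $19,900.00 − 6·$660.00 = $15,940.00.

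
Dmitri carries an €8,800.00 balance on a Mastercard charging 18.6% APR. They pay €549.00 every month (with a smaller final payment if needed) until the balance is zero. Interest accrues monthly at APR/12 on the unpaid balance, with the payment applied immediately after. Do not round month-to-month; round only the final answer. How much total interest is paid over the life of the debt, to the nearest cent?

€1,395.71

Monthly rate r = 18.6%/12 = 1.55% = 0.0155.
Payoff takes n = ⌈−ln(1 − rB₀/P)/ln(1+r)⌉ = ⌈18.570⌉ = 19 payments; the last is €313.71.
Total paid = 18·€549.00 + €313.71 = €10,195.71.
Total interest = total paid − principal = €10,195.71 − €8,800.00 = €1,395.71.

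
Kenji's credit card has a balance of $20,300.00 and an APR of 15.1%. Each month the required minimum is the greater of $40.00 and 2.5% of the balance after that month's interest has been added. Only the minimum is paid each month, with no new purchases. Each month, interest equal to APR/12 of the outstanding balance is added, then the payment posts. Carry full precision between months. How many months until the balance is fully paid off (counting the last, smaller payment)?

255 months

Monthly rate r = 15.1%/12 = 1.25833% = 0.0125833.
While 2.5% of the post-interest balance exceeds $40.00, each month B ← (B·(1+r))·(1 − 0.025), i.e. B shrinks by the factor (1+r)·0.975 = 0.98727.
This holds for months 1–200. Entering month 201 the balance is $1,565.22; 2.5% of the post-interest balance is now below $40.00, so the flat $40.00 minimum applies from here.
From month 201 a fixed $40.00 at rate r clears $1,565.22 in 55 more payments. Total: 200 + 55 = 255 months.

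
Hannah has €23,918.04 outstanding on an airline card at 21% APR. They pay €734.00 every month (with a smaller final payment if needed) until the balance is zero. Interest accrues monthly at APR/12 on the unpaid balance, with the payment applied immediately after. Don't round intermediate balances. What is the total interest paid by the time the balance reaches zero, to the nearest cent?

Monthly rate r = 21%/12 = 1.75% = 0.0175.
Payoff takes n = ⌈−ln(1 − rB₀/P)/ln(1+r)⌉ = ⌈48.682⌉ = 49 payments; the last is €501.64.
Total paid = 48·€734.00 + €501.64 = €35,733.64.
Total interest = total paid − principal = €35,733.64 − €23,918.04 = €11,815.60.

€11,815.60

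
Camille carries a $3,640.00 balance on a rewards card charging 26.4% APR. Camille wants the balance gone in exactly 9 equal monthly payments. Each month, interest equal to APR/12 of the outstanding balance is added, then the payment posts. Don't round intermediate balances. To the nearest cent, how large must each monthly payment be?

Monthly rate r = 26.4%/12 = 2.2% = 0.022.
Level-payment amortization: P = B₀·r / (1 − (1+r)^(−n)) = 3640.00·0.022 / (1 − 1.022^(−9)).
Denominator 1 − (1+r)^(−9) = 0.177867271.
P = 80.08 / 0.177867271 ≈ 450.22.

$450.22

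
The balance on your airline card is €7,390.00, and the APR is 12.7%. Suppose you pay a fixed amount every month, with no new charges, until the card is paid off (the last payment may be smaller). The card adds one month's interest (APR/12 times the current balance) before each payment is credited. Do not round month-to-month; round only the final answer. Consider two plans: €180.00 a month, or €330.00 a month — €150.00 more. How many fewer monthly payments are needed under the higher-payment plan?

Monthly rate r = 12.7%/12 = 1.05833% = 0.0105833.
At €180.00/mo: n = ⌈−ln(1 − rB₀/P)/ln(1+r)⌉ = 55 payments (last €26.73); total interest = total paid − €7,390.00 = €2,356.73.
At €330.00/mo: 26 payments (last €229.43); total interest €1,089.43.
Payments saved = 55 − 26 = 29.

29 fewer payments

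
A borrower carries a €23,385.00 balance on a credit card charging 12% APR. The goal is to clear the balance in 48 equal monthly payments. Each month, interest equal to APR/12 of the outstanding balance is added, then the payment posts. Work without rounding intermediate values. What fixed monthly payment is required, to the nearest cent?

€615.82

Monthly rate r = 12%/12 = 1% = 0.01.
Level-payment amortization: P = B₀·r / (1 − (1+r)^(−n)) = 23385.00·0.01 / (1 − 1.01^(−48)).
Denominator 1 − (1+r)^(−48) = 0.379739595.
P = 233.85 / 0.379739595 ≈ 615.82.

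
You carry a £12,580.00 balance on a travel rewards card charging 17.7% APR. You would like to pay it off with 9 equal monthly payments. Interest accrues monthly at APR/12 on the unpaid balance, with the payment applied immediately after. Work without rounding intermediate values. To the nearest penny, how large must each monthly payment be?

£1,502.88

Monthly rate r = 17.7%/12 = 1.475% = 0.01475.
Level-payment amortization: P = B₀·r / (1 − (1+r)^(−n)) = 12580.00·0.01475 / (1 − 1.01475^(−9)).
Denominator 1 − (1+r)^(−9) = 0.123466619.
P = 185.555 / 0.123466619 ≈ 1502.88.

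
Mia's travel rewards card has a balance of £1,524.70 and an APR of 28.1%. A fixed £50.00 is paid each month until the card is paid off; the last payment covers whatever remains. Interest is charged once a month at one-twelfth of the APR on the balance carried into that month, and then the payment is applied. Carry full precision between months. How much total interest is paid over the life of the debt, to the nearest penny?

£1,179.84

Monthly rate r = 28.1%/12 = 2.34167% = 0.0234167.
Payoff takes n = ⌈−ln(1 − rB₀/P)/ln(1+r)⌉ = ⌈54.090⌉ = 55 payments; the last is £4.54.
Total paid = 54·£50.00 + £4.54 = £2,704.54.
Total interest = total paid − principal = £2,704.54 − £1,524.70 = £1,179.84.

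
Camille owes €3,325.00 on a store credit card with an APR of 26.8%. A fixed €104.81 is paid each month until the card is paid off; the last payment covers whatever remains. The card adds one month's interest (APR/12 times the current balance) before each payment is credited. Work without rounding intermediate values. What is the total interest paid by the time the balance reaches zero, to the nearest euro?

Monthly rate r = 26.8%/12 = 2.23333% = 0.0223333.
Payoff takes n = ⌈−ln(1 − rB₀/P)/ln(1+r)⌉ = ⌈55.811⌉ = 56 payments; the last is €85.17.
Total paid = 55·€104.81 + €85.17 = €5,849.72.
Total interest = total paid − principal = €5,849.72 − €3,325.00 = €2,524.72.

€2,525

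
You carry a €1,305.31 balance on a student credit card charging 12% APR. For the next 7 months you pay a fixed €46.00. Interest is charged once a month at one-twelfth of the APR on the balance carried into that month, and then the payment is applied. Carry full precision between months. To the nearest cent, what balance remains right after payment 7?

Monthly rate r = 12%/12 = 1% = 0.01.
Each month: B ← B·(1+r) − €46.00.
Month 1: interest €13.05; balance after payment €1,272.36.
Month 2: interest €12.72; balance after payment €1,239.09.
Month 3: interest €12.39; balance after payment €1,205.48.
Month 4: interest €12.05; balance after payment €1,171.53.
Month 5: interest €11.72; balance after payment €1,137.25.
Month 6: interest €11.37; balance after payment €1,102.62.
Month 7: interest €11.03; balance after payment €1,067.65.

€1,067.65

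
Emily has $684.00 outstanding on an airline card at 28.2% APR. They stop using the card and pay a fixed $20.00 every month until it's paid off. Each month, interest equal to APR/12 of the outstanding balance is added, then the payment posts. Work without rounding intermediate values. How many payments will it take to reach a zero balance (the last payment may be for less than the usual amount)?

Monthly rate r = 28.2%/12 = 2.35% = 0.0235.
Recurrence: B ← B·(1+r) − $20.00.
Month 1: interest $16.07; balance after payment $680.07.
Month 2: interest $15.98; balance after payment $676.06.
Closed form: n = −ln(1 − rB₀/P)/ln(1+r) = −ln(0.1963)/ln(1.0235) ≈ 70.092, so the balance reaches zero during payment 71.

71 months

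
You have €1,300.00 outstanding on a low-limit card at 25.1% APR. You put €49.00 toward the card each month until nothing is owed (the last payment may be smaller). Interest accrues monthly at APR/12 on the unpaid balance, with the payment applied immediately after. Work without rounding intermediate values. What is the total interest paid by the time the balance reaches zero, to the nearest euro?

€616

Monthly rate r = 25.1%/12 = 2.09167% = 0.0209167.
Payoff takes n = ⌈−ln(1 − rB₀/P)/ln(1+r)⌉ = ⌈39.106⌉ = 40 payments; the last is €5.24.
Total paid = 39·€49.00 + €5.24 = €1,916.24.
Total interest = total paid − principal = €1,916.24 − €1,300.00 = €616.24.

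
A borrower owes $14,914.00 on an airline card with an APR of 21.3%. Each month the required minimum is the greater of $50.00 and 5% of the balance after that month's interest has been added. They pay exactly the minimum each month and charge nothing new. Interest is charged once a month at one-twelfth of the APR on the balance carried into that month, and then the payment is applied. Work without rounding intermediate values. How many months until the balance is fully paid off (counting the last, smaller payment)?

106 months

Monthly rate r = 21.3%/12 = 1.775% = 0.01775.
While 5% of the post-interest balance exceeds $50.00, each month B ← (B·(1+r))·(1 − 0.05), i.e. B shrinks by the factor (1+r)·0.95 = 0.96686.
This holds for months 1–81. Entering month 82 the balance is $973.05; 5% of the post-interest balance is now below $50.00, so the flat $50.00 minimum applies from here.
From month 82 a fixed $50.00 at rate r clears $973.05 in 25 more payments. Total: 81 + 25 = 106 months.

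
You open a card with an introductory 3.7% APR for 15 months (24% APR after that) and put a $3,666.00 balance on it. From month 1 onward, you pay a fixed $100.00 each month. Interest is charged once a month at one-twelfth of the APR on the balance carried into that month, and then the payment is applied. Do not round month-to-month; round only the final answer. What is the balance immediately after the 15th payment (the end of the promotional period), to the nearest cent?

Promo months 1–15 at r₀ = 3.7%/12 = 0.00308333; months 16+ at r₁ = 24%/12 = 0.02.
After month 15: iterate B ← B·(1+r₀) − $100.00 for 15 months → $2,306.45.

$2,306.45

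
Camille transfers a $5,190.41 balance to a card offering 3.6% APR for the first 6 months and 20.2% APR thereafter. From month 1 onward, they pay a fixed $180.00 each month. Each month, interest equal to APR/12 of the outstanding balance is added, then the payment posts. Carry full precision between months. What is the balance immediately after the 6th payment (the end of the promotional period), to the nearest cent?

Promo months 1–6 at r₀ = 3.6%/12 = 0.003; months 7+ at r₁ = 20.2%/12 = 0.0168333.
After month 6: iterate B ← B·(1+r₀) − $180.00 for 6 months → $4,196.41.

$4,196.41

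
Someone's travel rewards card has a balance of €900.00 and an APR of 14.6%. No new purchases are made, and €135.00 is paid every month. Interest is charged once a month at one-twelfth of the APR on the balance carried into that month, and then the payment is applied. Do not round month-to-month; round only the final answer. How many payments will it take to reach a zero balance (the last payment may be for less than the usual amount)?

7 months

Monthly rate r = 14.6%/12 = 1.21667% = 0.0121667.
Recurrence: B ← B·(1+r) − €135.00.
Month 1: interest €10.95; balance after payment €775.95.
Month 2: interest €9.44; balance after payment €650.39.
Closed form: n = −ln(1 − rB₀/P)/ln(1+r) = −ln(0.91889)/ln(1.01217) ≈ 6.995, so the balance reaches zero during payment 7.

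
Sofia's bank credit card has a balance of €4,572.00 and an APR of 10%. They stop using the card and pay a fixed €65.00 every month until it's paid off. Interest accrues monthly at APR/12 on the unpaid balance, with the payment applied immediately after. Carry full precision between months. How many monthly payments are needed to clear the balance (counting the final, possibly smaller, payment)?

107 payments

Monthly rate r = 10%/12 = 0.833333% = 0.00833333.
Recurrence: B ← B·(1+r) − €65.00.
Month 1: interest €38.10; balance after payment €4,545.10.
Month 2: interest €37.88; balance after payment €4,517.98.
Closed form: n = −ln(1 − rB₀/P)/ln(1+r) = −ln(0.41385)/ln(1.00833) ≈ 106.312, so the balance reaches zero during payment 107.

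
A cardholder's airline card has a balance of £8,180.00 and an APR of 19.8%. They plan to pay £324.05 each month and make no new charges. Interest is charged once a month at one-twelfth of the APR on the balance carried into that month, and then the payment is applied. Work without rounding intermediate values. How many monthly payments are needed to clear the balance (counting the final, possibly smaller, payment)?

33 months

Monthly rate r = 19.8%/12 = 1.65% = 0.0165.
Recurrence: B ← B·(1+r) − £324.05.
Month 1: interest £134.97; balance after payment £7,990.92.
Month 2: interest £131.85; balance after payment £7,798.72.
Closed form: n = −ln(1 − rB₀/P)/ln(1+r) = −ln(0.58349)/ln(1.0165) ≈ 32.919, so the balance reaches zero during payment 33.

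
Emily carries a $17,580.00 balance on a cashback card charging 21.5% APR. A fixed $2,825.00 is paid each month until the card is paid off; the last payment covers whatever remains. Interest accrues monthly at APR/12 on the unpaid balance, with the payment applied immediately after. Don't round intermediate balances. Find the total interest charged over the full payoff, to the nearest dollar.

$1,232

Monthly rate r = 21.5%/12 = 1.79167% = 0.0179167.
Payoff takes n = ⌈−ln(1 − rB₀/P)/ln(1+r)⌉ = ⌈6.657⌉ = 7 payments; the last is $1,861.72.
Total paid = 6·$2,825.00 + $1,861.72 = $18,811.72.
Total interest = total paid − principal = $18,811.72 − $17,580.00 = $1,231.72.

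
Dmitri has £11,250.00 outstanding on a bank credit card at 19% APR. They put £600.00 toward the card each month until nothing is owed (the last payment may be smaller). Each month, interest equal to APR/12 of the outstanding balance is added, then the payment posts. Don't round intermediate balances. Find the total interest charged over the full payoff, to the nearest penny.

Monthly rate r = 19%/12 = 1.58333% = 0.0158333.
Payoff takes n = ⌈−ln(1 − rB₀/P)/ln(1+r)⌉ = ⌈22.421⌉ = 23 payments; the last is £253.85.
Total paid = 22·£600.00 + £253.85 = £13,453.85.
Total interest = total paid − principal = £13,453.85 − £11,250.00 = £2,203.85.

£2,203.85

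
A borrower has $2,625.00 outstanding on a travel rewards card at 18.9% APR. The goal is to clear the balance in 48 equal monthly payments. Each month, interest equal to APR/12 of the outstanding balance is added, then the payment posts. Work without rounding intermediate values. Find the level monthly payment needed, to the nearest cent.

$78.35

Monthly rate r = 18.9%/12 = 1.575% = 0.01575.
Level-payment amortization: P = B₀·r / (1 − (1+r)^(−n)) = 2625.00·0.01575 / (1 − 1.01575^(−48)).
Denominator 1 − (1+r)^(−48) = 0.527684594.
P = 41.3438 / 0.527684594 ≈ 78.35.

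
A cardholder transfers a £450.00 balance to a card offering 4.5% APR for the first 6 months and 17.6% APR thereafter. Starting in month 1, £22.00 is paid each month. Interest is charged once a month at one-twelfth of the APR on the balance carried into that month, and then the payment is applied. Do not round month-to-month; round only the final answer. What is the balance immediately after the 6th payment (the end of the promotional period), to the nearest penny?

£326.98

Promo months 1–6 at r₀ = 4.5%/12 = 0.00375; months 7+ at r₁ = 17.6%/12 = 0.0146667.
After month 6: iterate B ← B·(1+r₀) − £22.00 for 6 months → £326.98.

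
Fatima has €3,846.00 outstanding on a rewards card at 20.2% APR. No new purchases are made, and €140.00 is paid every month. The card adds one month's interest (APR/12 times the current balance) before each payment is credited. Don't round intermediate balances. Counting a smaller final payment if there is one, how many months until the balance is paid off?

Monthly rate r = 20.2%/12 = 1.68333% = 0.0168333.
Recurrence: B ← B·(1+r) − €140.00.
Month 1: interest €64.74; balance after payment €3,770.74.
Month 2: interest €63.47; balance after payment €3,694.22.
Closed form: n = −ln(1 − rB₀/P)/ln(1+r) = −ln(0.53756)/ln(1.01683) ≈ 37.183, so the balance reaches zero during payment 38.

38 payments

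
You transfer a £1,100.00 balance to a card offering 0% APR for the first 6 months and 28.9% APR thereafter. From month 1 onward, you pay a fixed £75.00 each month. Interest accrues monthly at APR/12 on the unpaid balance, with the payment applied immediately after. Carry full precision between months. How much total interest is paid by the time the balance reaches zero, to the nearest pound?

£88

Promo months 1–6 at r₀ = 0%/12 = 0; months 7+ at r₁ = 28.9%/12 = 0.0240833.
After month 6 (no interest yet): B = £1,100.00 − 6·£75.00 = £650.00.
Then at r₁ with £75.00/mo: n₂ = −ln(1 − r₁·B/P)/ln(1+r₁) ≈ 9.84 → 10 more payments.
Total paid = 15·£75.00 + £62.92 = £1,187.92; interest = £1,187.92 − £1,100.00 = £87.92.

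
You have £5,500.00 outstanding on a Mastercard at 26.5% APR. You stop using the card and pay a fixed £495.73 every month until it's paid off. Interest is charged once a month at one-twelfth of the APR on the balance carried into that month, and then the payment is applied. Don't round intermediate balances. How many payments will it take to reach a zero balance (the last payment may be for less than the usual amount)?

Monthly rate r = 26.5%/12 = 2.20833% = 0.0220833.
Recurrence: B ← B·(1+r) − £495.73.
Month 1: interest £121.46; balance after payment £5,125.73.
Month 2: interest £113.19; balance after payment £4,743.19.
Closed form: n = −ln(1 − rB₀/P)/ln(1+r) = −ln(0.75499)/ln(1.02208) ≈ 12.867, so the balance reaches zero during payment 13.

13 payments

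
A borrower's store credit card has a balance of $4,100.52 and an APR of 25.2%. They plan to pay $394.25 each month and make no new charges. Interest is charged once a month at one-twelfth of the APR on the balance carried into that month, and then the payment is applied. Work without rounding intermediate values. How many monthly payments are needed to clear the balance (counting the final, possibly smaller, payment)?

Monthly rate r = 25.2%/12 = 2.1% = 0.021.
Recurrence: B ← B·(1+r) − $394.25.
Month 1: interest $86.11; balance after payment $3,792.38.
Month 2: interest $79.64; balance after payment $3,477.77.
Closed form: n = −ln(1 − rB₀/P)/ln(1+r) = −ln(0.78158)/ln(1.021) ≈ 11.858, so the balance reaches zero during payment 12.

12 payments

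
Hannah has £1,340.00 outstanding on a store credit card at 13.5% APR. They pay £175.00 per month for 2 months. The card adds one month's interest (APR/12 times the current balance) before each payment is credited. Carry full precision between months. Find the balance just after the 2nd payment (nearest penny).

Monthly rate r = 13.5%/12 = 1.125% = 0.01125.
Each month: B ← B·(1+r) − £175.00.
Month 1: interest £15.07; balance after payment £1,180.08.
Month 2: interest £13.28; balance after payment £1,018.35.

£1,018.35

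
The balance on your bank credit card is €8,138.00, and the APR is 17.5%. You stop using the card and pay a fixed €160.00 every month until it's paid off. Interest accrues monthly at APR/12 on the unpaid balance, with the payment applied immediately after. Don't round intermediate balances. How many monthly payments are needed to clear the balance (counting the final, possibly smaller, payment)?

Monthly rate r = 17.5%/12 = 1.45833% = 0.0145833.
Recurrence: B ← B·(1+r) − €160.00.
Month 1: interest €118.68; balance after payment €8,096.68.
Month 2: interest €118.08; balance after payment €8,054.76.
Closed form: n = −ln(1 − rB₀/P)/ln(1+r) = −ln(0.25826)/ln(1.01458) ≈ 93.508, so the balance reaches zero during payment 94.

94 payments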